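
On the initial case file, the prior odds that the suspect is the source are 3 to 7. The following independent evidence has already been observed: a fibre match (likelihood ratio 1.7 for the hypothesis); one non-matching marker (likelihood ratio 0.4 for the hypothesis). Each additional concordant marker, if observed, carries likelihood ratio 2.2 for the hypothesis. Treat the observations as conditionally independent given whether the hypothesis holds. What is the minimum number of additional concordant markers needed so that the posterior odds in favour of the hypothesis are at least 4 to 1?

4

Prior odds = 3/7.
Combined Bayes factor of the evidence already in hand = 1.7 × 0.4 = 0.68.
Odds after that evidence = (3/7) × 0.68 = 51/175.
Target odds = 4.
Need 2.2ⁿ ≥ 4 ÷ (51/175) = 700/51.
2.2³ = 10.648 falls short of 700/51 but 2.2⁴ = 23.4256 reaches it, so n = 4.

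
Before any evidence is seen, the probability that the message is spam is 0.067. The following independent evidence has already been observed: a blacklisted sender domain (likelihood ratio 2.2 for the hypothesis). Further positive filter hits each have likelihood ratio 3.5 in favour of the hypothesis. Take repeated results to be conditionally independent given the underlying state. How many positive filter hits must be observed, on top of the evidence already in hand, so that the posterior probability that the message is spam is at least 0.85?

Prior odds = 0.067/0.933 = 67/933.
Bayes factor of the evidence already in hand = 2.2.
Odds after that evidence = (67/933) × 2.2 = 737/4665.
Target odds = 0.85/0.15 = 17/3.
Need 3.5ⁿ ≥ 17/3 ÷ (737/4665) = 26435/737.
3.5² = 12.25 falls short of 26435/737 but 3.5³ = 42.875 reaches it, so n = 3.

3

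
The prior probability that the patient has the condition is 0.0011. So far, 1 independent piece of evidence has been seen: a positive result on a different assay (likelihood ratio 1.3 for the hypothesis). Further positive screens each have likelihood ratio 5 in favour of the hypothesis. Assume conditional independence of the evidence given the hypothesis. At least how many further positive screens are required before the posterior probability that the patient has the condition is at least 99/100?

7

Prior odds = 0.0011/0.9989 = 11/9989.
Bayes factor of the evidence already in hand = 1.3.
Odds after that evidence = (11/9989) × 1.3 = 143/99890.
Target odds = 0.99/0.01 = 99.
Need 5ⁿ ≥ 99 ÷ (143/99890) = 899010/13.
5⁶ = 15625 falls short of 899010/13 but 5⁷ = 78125 reaches it, so n = 7.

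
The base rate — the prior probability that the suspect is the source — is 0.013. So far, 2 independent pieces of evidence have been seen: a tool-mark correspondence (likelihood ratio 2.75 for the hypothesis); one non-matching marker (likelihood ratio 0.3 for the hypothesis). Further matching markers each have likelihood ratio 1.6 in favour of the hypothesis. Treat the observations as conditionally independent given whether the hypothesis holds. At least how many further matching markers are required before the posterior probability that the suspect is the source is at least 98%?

Prior odds = 0.013/0.987 = 13/987.
Combined Bayes factor of the evidence already in hand = 2.75 × 0.3 = 0.825.
Odds after that evidence = (13/987) × 0.825 = 143/13160.
Target odds = 0.98/0.02 = 49.
Need 1.6ⁿ ≥ 49 ÷ (143/13160) = 644840/143.
1.6¹⁷ ≈2951.48 falls short of 644840/143 but 1.6¹⁸ ≈4722.37 reaches it, so n = 18.

18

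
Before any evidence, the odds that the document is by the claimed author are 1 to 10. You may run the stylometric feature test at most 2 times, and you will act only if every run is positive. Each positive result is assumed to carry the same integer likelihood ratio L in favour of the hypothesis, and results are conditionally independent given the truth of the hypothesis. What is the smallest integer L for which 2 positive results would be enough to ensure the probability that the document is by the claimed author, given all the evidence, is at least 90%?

Prior odds = 0.1.
Target odds = 0.9/0.1 = 9.
Need L² ≥ 9 ÷ 0.1 = 90.
9² = 81 < 90 ≤ 100 = 10², so L = 10.

10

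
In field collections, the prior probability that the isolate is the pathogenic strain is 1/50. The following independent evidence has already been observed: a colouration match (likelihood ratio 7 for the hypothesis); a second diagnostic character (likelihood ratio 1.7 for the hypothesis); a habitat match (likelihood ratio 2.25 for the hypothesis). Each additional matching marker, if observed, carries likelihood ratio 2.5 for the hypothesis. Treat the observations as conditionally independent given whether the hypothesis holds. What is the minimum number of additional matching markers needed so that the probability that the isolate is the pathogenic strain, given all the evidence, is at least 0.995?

7

Prior odds = 0.02/0.98 = 1/49.
Combined Bayes factor of the evidence already in hand = 7 × 1.7 × 2.25 = 26.775.
Odds after that evidence = (1/49) × 26.775 = 153/280.
Target odds = 0.995/0.005 = 199.
Need 2.5ⁿ ≥ 199 ÷ (153/280) = 55720/153.
2.5⁶ = 244.140625 falls short of 55720/153 but 2.5⁷ = 610.3515625 reaches it, so n = 7.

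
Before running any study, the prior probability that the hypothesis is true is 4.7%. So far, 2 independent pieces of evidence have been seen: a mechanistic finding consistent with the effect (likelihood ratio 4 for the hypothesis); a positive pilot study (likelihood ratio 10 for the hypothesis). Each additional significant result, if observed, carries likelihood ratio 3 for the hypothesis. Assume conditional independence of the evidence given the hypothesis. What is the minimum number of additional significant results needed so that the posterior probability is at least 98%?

Prior odds = 0.047/0.953 = 47/953.
Combined Bayes factor of the evidence already in hand = 4 × 10 = 40.
Odds after that evidence = (47/953) × 40 = 1880/953.
Target odds = 0.98/0.02 = 49.
Need 3ⁿ ≥ 49 ÷ (1880/953) = 46697/1880.
3² = 9 falls short of 46697/1880 but 3³ = 27 reaches it, so n = 3.

3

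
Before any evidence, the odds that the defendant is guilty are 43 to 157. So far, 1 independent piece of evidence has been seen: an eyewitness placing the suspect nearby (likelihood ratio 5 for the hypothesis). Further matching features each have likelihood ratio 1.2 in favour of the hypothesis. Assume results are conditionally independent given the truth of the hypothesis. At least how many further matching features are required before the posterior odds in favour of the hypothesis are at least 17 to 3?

Prior odds = 43/157.
Bayes factor of the evidence already in hand = 5.
Odds after that evidence = (43/157) × 5 = 215/157.
Target odds = 17/3.
Need 1.2ⁿ ≥ 17/3 ÷ (215/157) = 2669/645.
1.2⁷ = 279936/78125 falls short of 2669/645 but 1.2⁸ = 1679616/390625 reaches it, so n = 8.

8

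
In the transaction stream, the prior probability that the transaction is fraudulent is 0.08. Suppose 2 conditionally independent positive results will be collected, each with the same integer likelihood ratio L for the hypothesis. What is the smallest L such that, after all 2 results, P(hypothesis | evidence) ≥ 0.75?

6

Prior odds = 0.08/0.92 = 2/23.
Target odds = 0.75/0.25 = 3.
Need L² ≥ 3 ÷ (2/23) = 34.5.
5² = 25 < 34.5 ≤ 36 = 6², so L = 6.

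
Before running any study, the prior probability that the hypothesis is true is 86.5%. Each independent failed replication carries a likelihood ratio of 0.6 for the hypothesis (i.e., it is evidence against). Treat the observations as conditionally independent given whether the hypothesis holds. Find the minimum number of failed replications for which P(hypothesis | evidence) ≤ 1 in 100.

Prior odds = 0.865/0.135 = 173/27.
Likelihood ratio per failed replication = 0.6.
Target posterior odds = 0.01/0.99 = 1/99.
Require 0.6ⁿ ≤ 1/99 ÷ (173/27) = 3/1903.
0.6¹² = 531441/244140625 is still above 3/1903 but 0.6¹³ ≈0.00130607 is at or below it, so n = 13.

13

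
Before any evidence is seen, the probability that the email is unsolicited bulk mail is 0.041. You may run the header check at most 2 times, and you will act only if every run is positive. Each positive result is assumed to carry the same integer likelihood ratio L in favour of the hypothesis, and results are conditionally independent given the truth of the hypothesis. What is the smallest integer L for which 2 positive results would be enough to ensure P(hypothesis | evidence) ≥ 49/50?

Prior odds = 0.041/0.959 = 41/959.
Target odds = 0.98/0.02 = 49.
Need L² ≥ 49 ÷ (41/959) = 46991/41.
33² = 1089 < 46991/41 ≤ 1156 = 34², so L = 34.

34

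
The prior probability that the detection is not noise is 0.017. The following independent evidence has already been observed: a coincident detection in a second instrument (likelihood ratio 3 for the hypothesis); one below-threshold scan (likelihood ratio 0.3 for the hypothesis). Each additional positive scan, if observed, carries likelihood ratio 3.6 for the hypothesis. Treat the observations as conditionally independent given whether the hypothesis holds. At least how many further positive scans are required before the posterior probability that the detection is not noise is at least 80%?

Prior odds = 0.017/0.983 = 17/983.
Combined Bayes factor of the evidence already in hand = 3 × 0.3 = 0.9.
Odds after that evidence = (17/983) × 0.9 = 153/9830.
Target odds = 0.8/0.2 = 4.
Need 3.6ⁿ ≥ 4 ÷ (153/9830) = 39320/153.
3.6⁴ = 167.9616 falls short of 39320/153 but 3.6⁵ = 604.66176 reaches it, so n = 5.

5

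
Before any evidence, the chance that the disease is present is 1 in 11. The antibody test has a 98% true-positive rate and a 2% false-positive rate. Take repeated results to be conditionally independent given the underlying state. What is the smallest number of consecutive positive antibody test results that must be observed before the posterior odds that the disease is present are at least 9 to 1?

Prior odds = (1/11)/(10/11) = 0.1.
Likelihood ratio of a positive result = 0.98/0.02 = 49.
Target odds = 9.
Require 49ⁿ ≥ 9 ÷ 0.1 = 90.
49¹ = 49 falls short of 90 but 49² = 2401 reaches it, so n = 2.

2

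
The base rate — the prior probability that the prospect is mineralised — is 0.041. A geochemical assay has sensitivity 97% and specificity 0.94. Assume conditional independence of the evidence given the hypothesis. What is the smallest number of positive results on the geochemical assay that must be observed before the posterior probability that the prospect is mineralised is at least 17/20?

2

Prior odds: 0.041 ÷ 0.959 = 41/959.
False-positive rate = 1 − 0.94 = 0.06; likelihood ratio of a positive = 0.97/0.06 = 97/6.
Target posterior odds = 0.85/0.15 = 17/3.
Require (97/6)ⁿ ≥ 17/3 ÷ (41/959) = 16303/123.
(97/6)¹ = 97/6 falls short of 16303/123 but (97/6)² = 9409/36 reaches it, so n = 2.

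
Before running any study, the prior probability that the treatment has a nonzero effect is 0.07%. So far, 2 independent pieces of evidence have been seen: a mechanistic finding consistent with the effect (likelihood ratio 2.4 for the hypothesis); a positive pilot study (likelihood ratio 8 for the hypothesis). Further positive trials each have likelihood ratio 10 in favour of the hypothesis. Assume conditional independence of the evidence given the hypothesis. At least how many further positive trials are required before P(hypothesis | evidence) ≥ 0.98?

4

Prior odds = 0.0007/0.9993 = 7/9993.
Combined Bayes factor of the evidence already in hand = 2.4 × 8 = 19.2.
Odds after that evidence = (7/9993) × 19.2 = 224/16655.
Target odds = 0.98/0.02 = 49.
Need 10ⁿ ≥ 49 ÷ (224/16655) = 3643.28125.
10³ = 1000 falls short of 3643.28125 but 10⁴ = 10000 reaches it, so n = 4.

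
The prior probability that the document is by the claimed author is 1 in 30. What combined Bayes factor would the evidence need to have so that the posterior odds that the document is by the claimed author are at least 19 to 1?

Prior odds = (1/30)/(29/30) = 1/29.
Target odds = 19.
Required Bayes factor = 19 ÷ (1/29) = 551.

551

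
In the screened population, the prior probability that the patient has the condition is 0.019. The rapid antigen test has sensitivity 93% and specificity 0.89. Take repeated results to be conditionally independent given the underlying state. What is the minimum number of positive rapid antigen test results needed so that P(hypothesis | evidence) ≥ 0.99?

5

Prior odds: 0.019 ÷ 0.981 = 19/981.
False-positive rate = 1 − 0.89 = 0.11; likelihood ratio of a positive = 0.93/0.11 = 93/11.
Target odds: 0.99 ÷ 0.01 = 99.
Need (19/981) × (93/11)ⁿ ≥ 99, i.e. (93/11)ⁿ ≥ 97119/19.
(93/11)⁴ = 74805201/14641 falls short of 97119/19 but (93/11)⁵ ≈43196.8 reaches it, so n = 5.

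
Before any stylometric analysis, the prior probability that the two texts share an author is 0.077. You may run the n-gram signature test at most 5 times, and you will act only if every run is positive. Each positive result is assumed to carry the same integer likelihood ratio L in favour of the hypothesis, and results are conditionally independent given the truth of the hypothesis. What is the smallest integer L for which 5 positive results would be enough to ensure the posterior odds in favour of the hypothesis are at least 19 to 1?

Prior odds = 0.077/0.923 = 77/923.
Target odds = 19.
Need L⁵ ≥ 19 ÷ (77/923) = 17537/77.
2⁵ = 32 < 17537/77 ≤ 243 = 3⁵, so L = 3.

3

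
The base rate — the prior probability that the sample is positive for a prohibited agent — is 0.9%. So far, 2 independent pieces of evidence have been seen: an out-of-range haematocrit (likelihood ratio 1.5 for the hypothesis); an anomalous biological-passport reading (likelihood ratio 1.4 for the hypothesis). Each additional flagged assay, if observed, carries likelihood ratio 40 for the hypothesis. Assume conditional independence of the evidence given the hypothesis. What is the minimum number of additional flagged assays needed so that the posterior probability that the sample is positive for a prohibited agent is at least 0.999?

Prior odds = 0.009/0.991 = 9/991.
Combined Bayes factor of the evidence already in hand = 1.5 × 1.4 = 2.1.
Odds after that evidence = (9/991) × 2.1 = 189/9910.
Target odds = 0.999/0.001 = 999.
Need 40ⁿ ≥ 999 ÷ (189/9910) = 366670/7.
40² = 1600 falls short of 366670/7 but 40³ = 64000 reaches it, so n = 3.

3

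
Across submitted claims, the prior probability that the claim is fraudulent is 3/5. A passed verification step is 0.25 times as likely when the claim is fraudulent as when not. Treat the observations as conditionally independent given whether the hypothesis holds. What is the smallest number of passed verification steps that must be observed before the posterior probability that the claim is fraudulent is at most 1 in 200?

Prior odds = 0.6/0.4 = 1.5.
Likelihood ratio per passed verification step = 0.25.
Target odds: 0.005 ÷ 0.995 = 1/199.
Require 0.25ⁿ ≤ 1/199 ÷ 1.5 = 2/597.
0.25⁴ = 0.00390625 is still above 2/597 but 0.25⁵ = 1/1024 is at or below it, so n = 5.

5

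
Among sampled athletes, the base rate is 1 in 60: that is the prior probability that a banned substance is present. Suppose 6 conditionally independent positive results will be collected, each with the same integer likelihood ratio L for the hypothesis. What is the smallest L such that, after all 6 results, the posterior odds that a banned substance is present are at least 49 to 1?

4

Prior odds = (1/60)/(59/60) = 1/59.
Target odds = 49.
Need L⁶ ≥ 49 ÷ (1/59) = 2891.
3⁶ = 729 < 2891 ≤ 4096 = 4⁶, so L = 4.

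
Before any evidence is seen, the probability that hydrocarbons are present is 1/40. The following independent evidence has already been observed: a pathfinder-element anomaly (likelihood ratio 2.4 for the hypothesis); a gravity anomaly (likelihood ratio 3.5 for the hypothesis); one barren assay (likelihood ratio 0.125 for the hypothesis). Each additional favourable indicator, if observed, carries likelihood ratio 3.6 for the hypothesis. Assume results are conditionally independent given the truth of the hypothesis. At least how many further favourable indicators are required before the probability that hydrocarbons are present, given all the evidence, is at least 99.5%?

Prior odds = 0.025/0.975 = 1/39.
Combined Bayes factor of the evidence already in hand = 2.4 × 3.5 × 0.125 = 1.05.
Odds after that evidence = (1/39) × 1.05 = 7/260.
Target odds = 0.995/0.005 = 199.
Need 3.6ⁿ ≥ 199 ÷ (7/260) = 51740/7.
3.6⁶ = 34012224/15625 falls short of 51740/7 but 3.6⁷ = 612220032/78125 reaches it, so n = 7.

7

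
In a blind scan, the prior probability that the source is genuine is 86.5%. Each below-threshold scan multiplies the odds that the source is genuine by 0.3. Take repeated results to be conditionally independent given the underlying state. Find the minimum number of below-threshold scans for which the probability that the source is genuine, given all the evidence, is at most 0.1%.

Prior odds = 0.865/0.135 = 173/27.
Likelihood ratio per below-threshold scan = 0.3.
Target odds: 0.001 ÷ 0.999 = 1/999.
Require 0.3ⁿ ≤ 1/999 ÷ (173/27) = 1/6401.
0.3⁷ = 2187/10000000 is still above 1/6401 but 0.3⁸ = 6561/100000000 is at or below it, so n = 8.

8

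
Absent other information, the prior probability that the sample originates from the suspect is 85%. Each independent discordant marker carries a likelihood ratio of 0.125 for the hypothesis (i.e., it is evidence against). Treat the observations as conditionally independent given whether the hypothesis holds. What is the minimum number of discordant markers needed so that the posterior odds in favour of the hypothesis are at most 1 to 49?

3

Prior odds = 0.85/0.15 = 17/3.
Likelihood ratio per discordant marker = 0.125.
Target odds = 1/49.
Require 0.125ⁿ ≤ 1/49 ÷ (17/3) = 3/833.
0.125² = 0.015625 is still above 3/833 but 0.125³ = 0.001953125 is at or below it, so n = 3.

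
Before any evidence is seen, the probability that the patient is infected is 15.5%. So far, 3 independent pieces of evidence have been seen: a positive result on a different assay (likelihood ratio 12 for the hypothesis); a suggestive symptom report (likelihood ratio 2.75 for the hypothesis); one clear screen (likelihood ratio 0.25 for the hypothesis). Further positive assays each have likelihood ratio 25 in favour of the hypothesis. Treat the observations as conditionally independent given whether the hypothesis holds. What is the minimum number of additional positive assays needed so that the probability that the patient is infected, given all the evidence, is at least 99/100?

Prior odds = 0.155/0.845 = 31/169.
Combined Bayes factor of the evidence already in hand = 12 × 2.75 × 0.25 = 8.25.
Odds after that evidence = (31/169) × 8.25 = 1023/676.
Target odds = 0.99/0.01 = 99.
Need 25ⁿ ≥ 99 ÷ (1023/676) = 2028/31.
25¹ = 25 falls short of 2028/31 but 25² = 625 reaches it, so n = 2.

2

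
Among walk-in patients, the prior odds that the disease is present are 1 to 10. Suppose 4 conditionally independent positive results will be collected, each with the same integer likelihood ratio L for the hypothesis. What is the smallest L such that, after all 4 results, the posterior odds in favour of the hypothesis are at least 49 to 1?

5

Prior odds = 0.1.
Target odds = 49.
Need L⁴ ≥ 49 ÷ 0.1 = 490.
4⁴ = 256 < 490 ≤ 625 = 5⁴, so L = 5.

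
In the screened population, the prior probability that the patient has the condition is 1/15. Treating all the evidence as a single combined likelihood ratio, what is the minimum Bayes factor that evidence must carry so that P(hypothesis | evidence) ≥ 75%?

42

Prior odds = (1/15)/(14/15) = 1/14.
Target odds = 0.75/0.25 = 3.
Required Bayes factor = 3 ÷ (1/14) = 42.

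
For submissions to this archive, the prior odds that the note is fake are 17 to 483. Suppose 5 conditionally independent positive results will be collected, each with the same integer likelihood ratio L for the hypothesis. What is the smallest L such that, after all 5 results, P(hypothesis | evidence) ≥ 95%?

Prior odds = 17/483.
Target odds = 0.95/0.05 = 19.
Need L⁵ ≥ 19 ÷ (17/483) = 9177/17.
3⁵ = 243 < 9177/17 ≤ 1024 = 4⁵, so L = 4.

4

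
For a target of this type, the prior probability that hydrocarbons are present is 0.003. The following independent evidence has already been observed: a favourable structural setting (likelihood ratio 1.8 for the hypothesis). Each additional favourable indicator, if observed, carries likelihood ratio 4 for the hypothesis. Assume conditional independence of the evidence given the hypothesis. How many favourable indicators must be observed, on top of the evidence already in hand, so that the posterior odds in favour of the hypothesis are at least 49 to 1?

7

Prior odds = 0.003/0.997 = 3/997.
Bayes factor of the evidence already in hand = 1.8.
Odds after that evidence = (3/997) × 1.8 = 27/4985.
Target odds = 49.
Need 4ⁿ ≥ 49 ÷ (27/4985) = 244265/27.
4⁶ = 4096 falls short of 244265/27 but 4⁷ = 16384 reaches it, so n = 7.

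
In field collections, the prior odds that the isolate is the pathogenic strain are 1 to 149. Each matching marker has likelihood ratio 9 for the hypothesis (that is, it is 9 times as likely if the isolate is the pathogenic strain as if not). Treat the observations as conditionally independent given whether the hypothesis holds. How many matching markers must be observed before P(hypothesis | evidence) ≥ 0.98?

Prior odds = 1/149.
Likelihood ratio per matching marker = 9.
Target odds: 0.98 ÷ 0.02 = 49.
Need (1/149) × 9ⁿ ≥ 49, i.e. 9ⁿ ≥ 7301.
9⁴ = 6561 falls short of 7301 but 9⁵ = 59049 reaches it, so n = 5.

5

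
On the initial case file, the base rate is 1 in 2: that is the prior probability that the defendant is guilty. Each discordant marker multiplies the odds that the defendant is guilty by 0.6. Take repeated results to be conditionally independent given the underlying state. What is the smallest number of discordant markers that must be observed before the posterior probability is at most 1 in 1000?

14

Prior odds = 0.5/0.5 = 1.
Likelihood ratio per discordant marker = 0.6.
Target odds: 0.001 ÷ 0.999 = 1/999.
Require 0.6ⁿ ≤ 1/999 ÷ 1 = 1/999.
0.6¹³ ≈0.00130607 is still above 1/999 but 0.6¹⁴ ≈0.000783642 is at or below it, so n = 14.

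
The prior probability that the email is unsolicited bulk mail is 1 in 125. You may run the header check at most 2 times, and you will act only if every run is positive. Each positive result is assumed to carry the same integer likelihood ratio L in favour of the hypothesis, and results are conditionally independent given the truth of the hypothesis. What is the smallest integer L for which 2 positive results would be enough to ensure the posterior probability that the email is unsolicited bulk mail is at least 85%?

Prior odds = 0.008/0.992 = 1/124.
Target odds = 0.85/0.15 = 17/3.
Need L² ≥ 17/3 ÷ (1/124) = 2108/3.
26² = 676 < 2108/3 ≤ 729 = 27², so L = 27.

27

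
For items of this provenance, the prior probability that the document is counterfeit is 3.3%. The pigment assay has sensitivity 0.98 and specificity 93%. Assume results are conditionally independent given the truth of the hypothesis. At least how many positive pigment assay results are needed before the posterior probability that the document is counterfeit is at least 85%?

2

Prior odds = 0.033/0.967 = 33/967.
False-positive rate = 1 − 0.93 = 0.07; likelihood ratio of a positive = 0.98/0.07 = 14.
Target posterior odds = 0.85/0.15 = 17/3.
Require 14ⁿ ≥ 17/3 ÷ (33/967) = 16439/99.
14¹ = 14 falls short of 16439/99 but 14² = 196 reaches it, so n = 2.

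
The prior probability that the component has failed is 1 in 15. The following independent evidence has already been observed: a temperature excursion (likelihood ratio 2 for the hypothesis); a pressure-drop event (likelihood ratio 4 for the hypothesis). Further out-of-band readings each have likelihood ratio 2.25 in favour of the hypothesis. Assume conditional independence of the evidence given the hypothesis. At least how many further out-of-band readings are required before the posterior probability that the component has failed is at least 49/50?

Prior odds = (1/15)/(14/15) = 1/14.
Combined Bayes factor of the evidence already in hand = 2 × 4 = 8.
Odds after that evidence = (1/14) × 8 = 4/7.
Target odds = 0.98/0.02 = 49.
Need 2.25ⁿ ≥ 49 ÷ (4/7) = 85.75.
2.25⁵ = 59049/1024 falls short of 85.75 but 2.25⁶ = 531441/4096 reaches it, so n = 6.

6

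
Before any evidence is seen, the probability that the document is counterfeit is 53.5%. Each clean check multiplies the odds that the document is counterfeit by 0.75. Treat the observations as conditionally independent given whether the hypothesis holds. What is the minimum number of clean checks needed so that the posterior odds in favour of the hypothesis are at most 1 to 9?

Prior odds = 0.535/0.465 = 107/93.
Likelihood ratio per clean check = 0.75.
Target odds = 1/9.
Require 0.75ⁿ ≤ 1/9 ÷ (107/93) = 31/321.
0.75⁸ = 6561/65536 is still above 31/321 but 0.75⁹ = 19683/262144 is at or below it, so n = 9.

9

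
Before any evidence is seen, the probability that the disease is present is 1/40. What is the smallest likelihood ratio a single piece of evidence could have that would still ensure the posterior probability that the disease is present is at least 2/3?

Prior odds = 0.025/0.975 = 1/39.
Target odds = (2/3)/(1/3) = 2.
Required Bayes factor = 2 ÷ (1/39) = 78.

78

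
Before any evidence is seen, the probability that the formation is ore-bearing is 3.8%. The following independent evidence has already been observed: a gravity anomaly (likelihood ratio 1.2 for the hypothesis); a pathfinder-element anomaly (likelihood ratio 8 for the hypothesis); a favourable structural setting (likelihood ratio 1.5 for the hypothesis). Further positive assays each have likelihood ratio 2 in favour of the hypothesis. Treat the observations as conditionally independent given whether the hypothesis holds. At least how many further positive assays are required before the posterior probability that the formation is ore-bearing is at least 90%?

4

Prior odds = 0.038/0.962 = 19/481.
Combined Bayes factor of the evidence already in hand = 1.2 × 8 × 1.5 = 14.4.
Odds after that evidence = (19/481) × 14.4 = 1368/2405.
Target odds = 0.9/0.1 = 9.
Need 2ⁿ ≥ 9 ÷ (1368/2405) = 2405/152.
2³ = 8 falls short of 2405/152 but 2⁴ = 16 reaches it, so n = 4.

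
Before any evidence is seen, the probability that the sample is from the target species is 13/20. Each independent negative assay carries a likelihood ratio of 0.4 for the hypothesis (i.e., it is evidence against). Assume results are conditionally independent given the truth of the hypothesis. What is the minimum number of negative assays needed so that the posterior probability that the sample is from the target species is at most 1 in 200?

Prior odds = 0.65/0.35 = 13/7.
Likelihood ratio per negative assay = 0.4.
Target posterior odds = 0.005/0.995 = 1/199.
Need (13/7) × 0.4ⁿ ≤ 1/199, i.e. 0.4ⁿ ≤ 7/2587.
0.4⁶ = 64/15625 is still above 7/2587 but 0.4⁷ = 128/78125 is at or below it, so n = 7.

7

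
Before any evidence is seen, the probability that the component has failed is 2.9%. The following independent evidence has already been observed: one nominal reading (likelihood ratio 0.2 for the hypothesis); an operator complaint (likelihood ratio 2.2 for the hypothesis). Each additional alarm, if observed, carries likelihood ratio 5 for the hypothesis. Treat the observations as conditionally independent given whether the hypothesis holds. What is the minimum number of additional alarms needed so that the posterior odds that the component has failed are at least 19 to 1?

5

Prior odds = 0.029/0.971 = 29/971.
Combined Bayes factor of the evidence already in hand = 0.2 × 2.2 = 0.44.
Odds after that evidence = (29/971) × 0.44 = 319/24275.
Target odds = 19.
Need 5ⁿ ≥ 19 ÷ (319/24275) = 461225/319.
5⁴ = 625 falls short of 461225/319 but 5⁵ = 3125 reaches it, so n = 5.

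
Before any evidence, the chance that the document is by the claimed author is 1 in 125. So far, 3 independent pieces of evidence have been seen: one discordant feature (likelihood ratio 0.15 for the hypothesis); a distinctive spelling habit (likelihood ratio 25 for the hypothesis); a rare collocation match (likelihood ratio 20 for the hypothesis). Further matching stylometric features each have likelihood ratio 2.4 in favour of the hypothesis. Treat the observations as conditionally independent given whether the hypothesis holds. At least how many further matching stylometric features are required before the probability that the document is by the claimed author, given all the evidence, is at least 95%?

Prior odds = 0.008/0.992 = 1/124.
Combined Bayes factor of the evidence already in hand = 0.15 × 25 × 20 = 75.
Odds after that evidence = (1/124) × 75 = 75/124.
Target odds = 0.95/0.05 = 19.
Need 2.4ⁿ ≥ 19 ÷ (75/124) = 2356/75.
2.4³ = 13.824 falls short of 2356/75 but 2.4⁴ = 33.1776 reaches it, so n = 4.

4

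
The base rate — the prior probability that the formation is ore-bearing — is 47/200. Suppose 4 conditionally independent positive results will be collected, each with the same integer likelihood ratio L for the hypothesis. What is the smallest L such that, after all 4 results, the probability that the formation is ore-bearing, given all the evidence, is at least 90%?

Prior odds = 0.235/0.765 = 47/153.
Target odds = 0.9/0.1 = 9.
Need L⁴ ≥ 9 ÷ (47/153) = 1377/47.
2⁴ = 16 < 1377/47 ≤ 81 = 3⁴, so L = 3.

3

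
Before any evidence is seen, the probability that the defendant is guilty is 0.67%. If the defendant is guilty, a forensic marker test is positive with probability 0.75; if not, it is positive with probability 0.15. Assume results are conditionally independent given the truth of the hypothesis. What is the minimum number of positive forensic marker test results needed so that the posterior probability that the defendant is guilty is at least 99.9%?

8

Prior odds = 0.0067/0.9933 = 67/9933.
Likelihood ratio of a positive = 0.75/0.15 = 5.
Target odds: 0.999 ÷ 0.001 = 999.
Require 5ⁿ ≥ 999 ÷ (67/9933) = 9923067/67.
5⁷ = 78125 falls short of 9923067/67 but 5⁸ = 390625 reaches it, so n = 8.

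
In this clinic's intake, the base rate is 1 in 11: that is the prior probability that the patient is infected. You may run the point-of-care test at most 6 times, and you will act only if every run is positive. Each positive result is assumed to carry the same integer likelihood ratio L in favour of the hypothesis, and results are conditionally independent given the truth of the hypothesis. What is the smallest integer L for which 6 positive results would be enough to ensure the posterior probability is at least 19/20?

Prior odds = (1/11)/(10/11) = 0.1.
Target odds = 0.95/0.05 = 19.
Need L⁶ ≥ 19 ÷ 0.1 = 190.
2⁶ = 64 < 190 ≤ 729 = 3⁶, so L = 3.

3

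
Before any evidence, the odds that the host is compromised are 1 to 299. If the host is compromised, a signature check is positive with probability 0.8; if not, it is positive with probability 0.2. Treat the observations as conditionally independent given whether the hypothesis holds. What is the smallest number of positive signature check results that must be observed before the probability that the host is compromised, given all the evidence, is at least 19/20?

7

Prior odds = 1/299.
Likelihood ratio of a positive = 0.8/0.2 = 4.
Target posterior odds = 0.95/0.05 = 19.
Require 4ⁿ ≥ 19 ÷ (1/299) = 5681.
4⁶ = 4096 falls short of 5681 but 4⁷ = 16384 reaches it, so n = 7.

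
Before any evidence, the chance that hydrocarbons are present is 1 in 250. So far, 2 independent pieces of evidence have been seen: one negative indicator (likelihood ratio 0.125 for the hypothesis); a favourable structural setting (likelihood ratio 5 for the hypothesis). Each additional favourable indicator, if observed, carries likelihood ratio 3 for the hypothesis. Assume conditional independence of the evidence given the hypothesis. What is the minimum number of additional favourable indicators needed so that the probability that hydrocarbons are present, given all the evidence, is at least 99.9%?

Prior odds = 0.004/0.996 = 1/249.
Combined Bayes factor of the evidence already in hand = 0.125 × 5 = 0.625.
Odds after that evidence = (1/249) × 0.625 = 5/1992.
Target odds = 0.999/0.001 = 999.
Need 3ⁿ ≥ 999 ÷ (5/1992) = 398001.6.
3¹¹ = 177147 falls short of 398001.6 but 3¹² = 531441 reaches it, so n = 12.

12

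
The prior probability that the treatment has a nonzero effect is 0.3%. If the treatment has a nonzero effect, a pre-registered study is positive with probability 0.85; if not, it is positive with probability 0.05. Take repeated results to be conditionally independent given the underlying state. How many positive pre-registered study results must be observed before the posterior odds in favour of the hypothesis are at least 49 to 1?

Prior odds: 0.003 ÷ 0.997 = 3/997.
Likelihood ratio of a positive = 0.85/0.05 = 17.
Target odds = 49.
Require 17ⁿ ≥ 49 ÷ (3/997) = 48853/3.
17³ = 4913 falls short of 48853/3 but 17⁴ = 83521 reaches it, so n = 4.

4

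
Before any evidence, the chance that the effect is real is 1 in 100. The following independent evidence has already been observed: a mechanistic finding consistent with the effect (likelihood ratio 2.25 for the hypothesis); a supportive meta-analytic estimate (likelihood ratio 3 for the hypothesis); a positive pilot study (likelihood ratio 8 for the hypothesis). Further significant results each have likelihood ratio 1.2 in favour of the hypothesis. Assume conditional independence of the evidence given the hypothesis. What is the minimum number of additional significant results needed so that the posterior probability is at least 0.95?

20

Prior odds = 0.01/0.99 = 1/99.
Combined Bayes factor of the evidence already in hand = 2.25 × 3 × 8 = 54.
Odds after that evidence = (1/99) × 54 = 6/11.
Target odds = 0.95/0.05 = 19.
Need 1.2ⁿ ≥ 19 ÷ (6/11) = 209/6.
1.2¹⁹ ≈31.948 falls short of 209/6 but 1.2²⁰ ≈38.3376 reaches it, so n = 20.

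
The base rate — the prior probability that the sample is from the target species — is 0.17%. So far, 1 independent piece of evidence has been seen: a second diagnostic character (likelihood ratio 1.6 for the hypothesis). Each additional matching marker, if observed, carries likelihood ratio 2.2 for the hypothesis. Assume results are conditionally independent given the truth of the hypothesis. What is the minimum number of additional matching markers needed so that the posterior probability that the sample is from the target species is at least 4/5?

Prior odds = 0.0017/0.9983 = 17/9983.
Bayes factor of the evidence already in hand = 1.6.
Odds after that evidence = (17/9983) × 1.6 = 136/49915.
Target odds = 0.8/0.2 = 4.
Need 2.2ⁿ ≥ 4 ÷ (136/49915) = 49915/34.
2.2⁹ ≈1207.27 falls short of 49915/34 but 2.2¹⁰ ≈2655.99 reaches it, so n = 10.

10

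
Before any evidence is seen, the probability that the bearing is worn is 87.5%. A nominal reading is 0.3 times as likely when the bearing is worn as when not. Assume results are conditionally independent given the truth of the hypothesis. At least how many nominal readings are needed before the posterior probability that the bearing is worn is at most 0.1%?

8

Prior odds = 0.875/0.125 = 7.
Likelihood ratio per nominal reading = 0.3.
Target odds: 0.001 ÷ 0.999 = 1/999.
Require 0.3ⁿ ≤ 1/999 ÷ 7 = 1/6993.
0.3⁷ = 2187/10000000 is still above 1/6993 but 0.3⁸ = 6561/100000000 is at or below it, so n = 8.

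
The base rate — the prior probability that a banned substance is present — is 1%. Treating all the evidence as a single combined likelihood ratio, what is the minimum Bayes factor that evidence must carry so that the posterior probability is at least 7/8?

Prior odds = 0.01/0.99 = 1/99.
Target odds = 0.875/0.125 = 7.
Required Bayes factor = 7 ÷ (1/99) = 693.

693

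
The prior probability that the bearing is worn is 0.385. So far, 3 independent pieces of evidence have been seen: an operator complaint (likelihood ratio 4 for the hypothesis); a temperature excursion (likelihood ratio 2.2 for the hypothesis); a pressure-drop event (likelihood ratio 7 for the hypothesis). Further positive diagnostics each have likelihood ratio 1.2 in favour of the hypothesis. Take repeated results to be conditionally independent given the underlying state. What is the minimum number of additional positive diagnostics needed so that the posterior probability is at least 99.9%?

18

Prior odds = 0.385/0.615 = 77/123.
Combined Bayes factor of the evidence already in hand = 4 × 2.2 × 7 = 61.6.
Odds after that evidence = (77/123) × 61.6 = 23716/615.
Target odds = 0.999/0.001 = 999.
Need 1.2ⁿ ≥ 999 ÷ (23716/615) = 614385/23716.
1.2¹⁷ ≈22.1861 falls short of 614385/23716 but 1.2¹⁸ ≈26.6233 reaches it, so n = 18.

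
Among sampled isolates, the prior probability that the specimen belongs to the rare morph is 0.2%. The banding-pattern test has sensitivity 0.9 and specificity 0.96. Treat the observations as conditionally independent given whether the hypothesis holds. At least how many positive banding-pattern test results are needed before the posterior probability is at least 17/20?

Prior odds: 0.002 ÷ 0.998 = 1/499.
False-positive rate = 1 − 0.96 = 0.04; likelihood ratio of a positive = 0.9/0.04 = 22.5.
Target posterior odds = 0.85/0.15 = 17/3.
Require 22.5ⁿ ≥ 17/3 ÷ (1/499) = 8483/3.
22.5² = 506.25 falls short of 8483/3 but 22.5³ = 11390.625 reaches it, so n = 3.

3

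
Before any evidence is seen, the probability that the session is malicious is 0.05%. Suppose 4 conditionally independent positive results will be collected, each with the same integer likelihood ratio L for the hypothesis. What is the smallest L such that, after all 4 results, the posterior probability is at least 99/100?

22

Prior odds = 0.0005/0.9995 = 1/1999.
Target odds = 0.99/0.01 = 99.
Need L⁴ ≥ 99 ÷ (1/1999) = 197901.
21⁴ = 194481 < 197901 ≤ 234256 = 22⁴, so L = 22.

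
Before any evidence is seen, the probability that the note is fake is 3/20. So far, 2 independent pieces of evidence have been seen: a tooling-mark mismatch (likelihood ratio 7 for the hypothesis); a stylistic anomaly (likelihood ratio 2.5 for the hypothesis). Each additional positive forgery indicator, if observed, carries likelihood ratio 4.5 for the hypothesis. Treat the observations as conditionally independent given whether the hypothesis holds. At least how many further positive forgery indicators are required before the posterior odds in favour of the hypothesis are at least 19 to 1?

Prior odds = 0.15/0.85 = 3/17.
Combined Bayes factor of the evidence already in hand = 7 × 2.5 = 17.5.
Odds after that evidence = (3/17) × 17.5 = 105/34.
Target odds = 19.
Need 4.5ⁿ ≥ 19 ÷ (105/34) = 646/105.
4.5¹ = 4.5 falls short of 646/105 but 4.5² = 20.25 reaches it, so n = 2.

2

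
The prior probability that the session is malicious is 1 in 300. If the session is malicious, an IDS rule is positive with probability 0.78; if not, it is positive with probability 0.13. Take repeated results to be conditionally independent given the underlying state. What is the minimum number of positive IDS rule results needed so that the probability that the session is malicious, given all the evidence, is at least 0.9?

Prior odds: (1/300) ÷ (299/300) = 1/299.
Likelihood ratio of a positive = 0.78/0.13 = 6.
Target posterior odds = 0.9/0.1 = 9.
Require 6ⁿ ≥ 9 ÷ (1/299) = 2691.
6⁴ = 1296 falls short of 2691 but 6⁵ = 7776 reaches it, so n = 5.

5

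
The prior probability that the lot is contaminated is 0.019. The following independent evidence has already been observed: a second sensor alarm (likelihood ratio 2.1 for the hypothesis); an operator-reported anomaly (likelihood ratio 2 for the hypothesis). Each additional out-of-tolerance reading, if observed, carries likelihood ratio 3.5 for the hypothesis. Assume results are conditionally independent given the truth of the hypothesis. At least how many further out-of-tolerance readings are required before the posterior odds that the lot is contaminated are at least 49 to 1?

6

Prior odds = 0.019/0.981 = 19/981.
Combined Bayes factor of the evidence already in hand = 2.1 × 2 = 4.2.
Odds after that evidence = (19/981) × 4.2 = 133/1635.
Target odds = 49.
Need 3.5ⁿ ≥ 49 ÷ (133/1635) = 11445/19.
3.5⁵ = 525.21875 falls short of 11445/19 but 3.5⁶ = 1838.265625 reaches it, so n = 6.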